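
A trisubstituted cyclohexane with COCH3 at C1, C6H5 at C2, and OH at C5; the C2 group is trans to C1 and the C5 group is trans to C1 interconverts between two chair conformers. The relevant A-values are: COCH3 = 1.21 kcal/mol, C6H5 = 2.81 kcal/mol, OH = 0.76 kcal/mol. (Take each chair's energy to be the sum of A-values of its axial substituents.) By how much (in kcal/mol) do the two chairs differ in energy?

3.26 kcal/mol

Chair I (acetyl axial, phenyl axial, hydroxyl equatorial): E = 4.02 kcal/mol.
Chair II (acetyl equatorial, phenyl equatorial, hydroxyl axial): E = 0.76 kcal/mol.
ΔE = 4.02 − 0.76 = 3.26 kcal/mol; chair II is more stable.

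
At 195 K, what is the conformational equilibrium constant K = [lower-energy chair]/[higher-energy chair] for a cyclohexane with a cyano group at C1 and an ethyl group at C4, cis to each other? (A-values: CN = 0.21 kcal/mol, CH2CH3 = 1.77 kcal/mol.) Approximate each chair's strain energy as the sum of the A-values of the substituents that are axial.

K ≈ 56.0

C1 and C4 have opposite parity, so for the cis isomer the two substituents are one axial and one equatorial in each chair.
Chair I (cyano axial, ethyl equatorial): E = 0.21 kcal/mol; chair II (cyano equatorial, ethyl axial): E = 1.77 kcal/mol.
ΔG = 1.56 kcal/mol between the two chairs.
K = exp(ΔG/RT) with R = 1.987×10⁻³ kcal mol⁻¹ K⁻¹ and T = 195 K gives K ≈ 56.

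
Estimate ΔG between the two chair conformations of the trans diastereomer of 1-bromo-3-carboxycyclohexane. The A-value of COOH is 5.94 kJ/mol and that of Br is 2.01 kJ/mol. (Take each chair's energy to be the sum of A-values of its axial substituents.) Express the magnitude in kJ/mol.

3.93 kJ/mol

C1 and C3 have the same parity, so for the trans isomer the two substituents are one axial and one equatorial in each chair.
Chair I (carboxyl axial, bromo equatorial): E = 5.94 kJ/mol.
Chair II (carboxyl equatorial, bromo axial): E = 2.01 kJ/mol.
ΔE = 5.94 − 2.01 = 3.93 kJ/mol; chair II is more stable.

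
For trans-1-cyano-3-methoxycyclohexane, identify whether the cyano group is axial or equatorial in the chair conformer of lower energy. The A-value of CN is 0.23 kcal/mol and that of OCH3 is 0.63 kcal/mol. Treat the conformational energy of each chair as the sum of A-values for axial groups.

C1 and C3 have the same parity, so for the trans isomer the two substituents are one axial and one equatorial in each chair.
Chair I (cyano axial, methoxy equatorial): E = 0.23 kcal/mol.
Chair II (cyano equatorial, methoxy axial): E = 0.63 kcal/mol.
Chair I is the more stable (lower-energy) conformer, and in that chair the cyano group is axial.

axial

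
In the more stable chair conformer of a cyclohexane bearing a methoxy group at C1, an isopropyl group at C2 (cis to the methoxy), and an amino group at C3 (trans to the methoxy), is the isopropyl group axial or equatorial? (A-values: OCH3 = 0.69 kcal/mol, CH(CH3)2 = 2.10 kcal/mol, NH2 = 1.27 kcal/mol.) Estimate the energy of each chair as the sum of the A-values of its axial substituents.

Chair I (methoxy axial, isopropyl equatorial, amino equatorial): E = 0.69 kcal/mol.
Chair II (methoxy equatorial, isopropyl axial, amino axial): E = 3.37 kcal/mol.
Chair I is the more stable (lower-energy) conformer, and in that chair the isopropyl group is equatorial.

equatorial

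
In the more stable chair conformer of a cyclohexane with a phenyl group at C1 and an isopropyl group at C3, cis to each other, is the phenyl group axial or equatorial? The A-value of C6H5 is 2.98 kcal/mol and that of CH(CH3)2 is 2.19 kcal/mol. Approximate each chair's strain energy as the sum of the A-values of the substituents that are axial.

C1 and C3 have the same parity, so for the cis isomer the two substituents are e,e in one chair and a,a in the other.
Chair I (phenyl axial, isopropyl axial): E = 5.17 kcal/mol.
Chair II (phenyl equatorial, isopropyl equatorial): E = 0.00 kcal/mol.
Chair II is the more stable (lower-energy) conformer, and in that chair the phenyl group is equatorial.

equatorial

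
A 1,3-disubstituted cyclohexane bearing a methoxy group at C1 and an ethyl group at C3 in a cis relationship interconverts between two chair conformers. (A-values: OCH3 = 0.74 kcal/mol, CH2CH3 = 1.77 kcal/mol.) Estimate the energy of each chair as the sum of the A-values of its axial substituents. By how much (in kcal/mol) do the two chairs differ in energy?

C1 and C3 have the same parity, so for the cis isomer the two substituents are e,e in one chair and a,a in the other.
Chair I (methoxy axial, ethyl axial): E = 2.51 kcal/mol.
Chair II (methoxy equatorial, ethyl equatorial): E = 0.00 kcal/mol.
ΔE = 2.51 − 0.00 = 2.51 kcal/mol; chair II is more stable.

2.51 kcal/mol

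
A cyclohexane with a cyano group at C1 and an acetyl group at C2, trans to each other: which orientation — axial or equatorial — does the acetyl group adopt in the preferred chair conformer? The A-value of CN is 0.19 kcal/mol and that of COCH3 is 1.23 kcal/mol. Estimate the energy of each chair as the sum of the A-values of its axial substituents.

equatorial

C1 and C2 have opposite parity, so for the trans isomer the two substituents are e,e in one chair and a,a in the other.
Chair I (cyano axial, acetyl axial): E = 1.42 kcal/mol.
Chair II (cyano equatorial, acetyl equatorial): E = 0.00 kcal/mol.
Chair II is the more stable (lower-energy) conformer, and in that chair the acetyl group is equatorial.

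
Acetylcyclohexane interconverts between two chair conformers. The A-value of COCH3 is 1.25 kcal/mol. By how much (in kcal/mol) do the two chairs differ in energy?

1.25 kcal/mol

A monosubstituted cyclohexane has one chair with the acetyl group axial (E = A = 1.25 kcal/mol) and one with it equatorial (E = 0).
ΔE = 1.25 − 0 = 1.25 kcal/mol.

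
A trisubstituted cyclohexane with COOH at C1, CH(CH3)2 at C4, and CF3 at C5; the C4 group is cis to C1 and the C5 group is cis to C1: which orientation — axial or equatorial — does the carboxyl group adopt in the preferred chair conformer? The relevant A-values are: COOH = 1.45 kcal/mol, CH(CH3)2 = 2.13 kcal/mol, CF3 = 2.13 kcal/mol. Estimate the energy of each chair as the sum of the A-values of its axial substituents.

equatorial

Chair I (carboxyl axial, isopropyl equatorial, trifluoromethyl axial): E = 3.58 kcal/mol.
Chair II (carboxyl equatorial, isopropyl axial, trifluoromethyl equatorial): E = 2.13 kcal/mol.
Chair II is the more stable (lower-energy) conformer, and in that chair the carboxyl group is equatorial.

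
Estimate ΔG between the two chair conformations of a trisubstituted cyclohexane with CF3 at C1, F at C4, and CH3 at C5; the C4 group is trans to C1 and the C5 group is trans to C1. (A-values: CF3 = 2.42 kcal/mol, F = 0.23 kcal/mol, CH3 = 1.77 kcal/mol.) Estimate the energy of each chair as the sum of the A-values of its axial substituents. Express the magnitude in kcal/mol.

Chair I (trifluoromethyl axial, fluoro axial, methyl equatorial): E = 2.65 kcal/mol.
Chair II (trifluoromethyl equatorial, fluoro equatorial, methyl axial): E = 1.77 kcal/mol.
ΔE = 2.65 − 1.77 = 0.88 kcal/mol; chair II is more stable.

0.88 kcal/mol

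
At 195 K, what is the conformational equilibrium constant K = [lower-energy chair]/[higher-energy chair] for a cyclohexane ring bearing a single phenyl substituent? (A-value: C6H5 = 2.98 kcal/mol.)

K ≈ 2189

One chair has the phenyl group axial (E = 2.98 kcal/mol) and the other has it equatorial (E = 0).
ΔG = 2.98 kcal/mol between the two chairs.
K = exp(ΔG/RT) with R = 1.987×10⁻³ kcal mol⁻¹ K⁻¹ and T = 195 K gives K ≈ 2.19e+03.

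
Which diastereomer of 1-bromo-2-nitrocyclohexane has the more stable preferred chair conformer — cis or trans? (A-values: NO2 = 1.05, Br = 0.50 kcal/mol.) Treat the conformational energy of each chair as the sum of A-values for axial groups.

trans

At 1,2 positions (parity opposite): cis → (a,e or e,a); trans → (e,e or a,a).
Best chair for cis: E = 0.50 kcal/mol; best chair for trans: E = 0.00 kcal/mol.
The trans isomer is lower by 0.50 kcal/mol.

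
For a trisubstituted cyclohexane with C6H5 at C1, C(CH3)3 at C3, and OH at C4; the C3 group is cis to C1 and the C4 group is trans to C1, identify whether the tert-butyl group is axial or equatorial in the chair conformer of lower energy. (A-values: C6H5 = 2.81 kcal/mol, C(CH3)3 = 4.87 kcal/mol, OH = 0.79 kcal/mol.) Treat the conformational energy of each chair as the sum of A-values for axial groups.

Chair I (phenyl axial, tert-butyl axial, hydroxyl axial): E = 8.47 kcal/mol.
Chair II (phenyl equatorial, tert-butyl equatorial, hydroxyl equatorial): E = 0.00 kcal/mol.
Chair II is the more stable (lower-energy) conformer, and in that chair the tert-butyl group is equatorial.

equatorial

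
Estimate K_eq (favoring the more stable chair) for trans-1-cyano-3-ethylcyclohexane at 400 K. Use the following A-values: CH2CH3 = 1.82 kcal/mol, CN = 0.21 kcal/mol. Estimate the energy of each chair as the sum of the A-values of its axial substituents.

C1 and C3 have the same parity, so for the trans isomer the two substituents are one axial and one equatorial in each chair.
Chair I (ethyl axial, cyano equatorial): E = 1.82 kcal/mol; chair II (ethyl equatorial, cyano axial): E = 0.21 kcal/mol.
ΔG = 1.61 kcal/mol between the two chairs.
K = exp(ΔG/RT) with R = 1.987×10⁻³ kcal mol⁻¹ K⁻¹ and T = 400 K gives K ≈ 7.58.

K ≈ 7.58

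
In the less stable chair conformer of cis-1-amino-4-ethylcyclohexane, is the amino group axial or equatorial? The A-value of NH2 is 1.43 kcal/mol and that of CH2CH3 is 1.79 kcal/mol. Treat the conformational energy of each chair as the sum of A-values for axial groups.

equatorial

C1 and C4 have opposite parity, so for the cis isomer the two substituents are one axial and one equatorial in each chair.
Chair I (amino axial, ethyl equatorial): E = 1.43 kcal/mol.
Chair II (amino equatorial, ethyl axial): E = 1.79 kcal/mol.
Chair II is the less stable (higher-energy) conformer, and in that chair the amino group is equatorial.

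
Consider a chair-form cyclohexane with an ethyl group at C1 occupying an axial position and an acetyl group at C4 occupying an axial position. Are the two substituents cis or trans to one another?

trans

C1 and C4 have opposite parity, so their axial bonds point in opposite directions.
With opposite-parity carbons, two substituents on the same face are one axial and one equatorial; opposite faces give both axial or both equatorial.
Here the groups are axial/axial → opposite face → trans.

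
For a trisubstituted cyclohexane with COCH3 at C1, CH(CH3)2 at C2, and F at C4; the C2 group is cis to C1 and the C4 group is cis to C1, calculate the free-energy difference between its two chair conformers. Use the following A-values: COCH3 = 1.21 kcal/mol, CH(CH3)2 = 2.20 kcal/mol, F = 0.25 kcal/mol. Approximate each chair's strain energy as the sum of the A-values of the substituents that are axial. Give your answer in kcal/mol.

Chair I (acetyl axial, isopropyl equatorial, fluoro equatorial): E = 1.21 kcal/mol.
Chair II (acetyl equatorial, isopropyl axial, fluoro axial): E = 2.45 kcal/mol.
ΔE = 2.45 − 1.21 = 1.24 kcal/mol; chair I is more stable.

1.24 kcal/mol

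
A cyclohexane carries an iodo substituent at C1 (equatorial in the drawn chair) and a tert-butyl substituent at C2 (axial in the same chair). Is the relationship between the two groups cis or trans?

C1 and C2 have opposite parity, so their axial bonds point in opposite directions.
With opposite-parity carbons, two substituents on the same face are one axial and one equatorial; opposite faces give both axial or both equatorial.
Here the groups are equatorial/axial → same face → cis.

cis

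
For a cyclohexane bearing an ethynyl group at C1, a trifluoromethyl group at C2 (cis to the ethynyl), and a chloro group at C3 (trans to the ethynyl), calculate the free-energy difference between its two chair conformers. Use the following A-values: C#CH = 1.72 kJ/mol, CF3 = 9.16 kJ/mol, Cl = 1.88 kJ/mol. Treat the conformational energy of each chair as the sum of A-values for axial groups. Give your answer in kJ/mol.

9.32 kJ/mol

Chair I (ethynyl axial, trifluoromethyl equatorial, chloro equatorial): E = 1.72 kJ/mol.
Chair II (ethynyl equatorial, trifluoromethyl axial, chloro axial): E = 11.04 kJ/mol.
ΔE = 11.04 − 1.72 = 9.32 kJ/mol; chair I is more stable.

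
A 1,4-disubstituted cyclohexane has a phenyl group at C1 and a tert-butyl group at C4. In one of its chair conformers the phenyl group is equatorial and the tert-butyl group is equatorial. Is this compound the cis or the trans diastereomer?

C1 and C4 have opposite parity, so their axial bonds point in opposite directions.
With opposite-parity carbons, two substituents on the same face are one axial and one equatorial; opposite faces give both axial or both equatorial.
Here the groups are equatorial/equatorial → opposite face → trans.

trans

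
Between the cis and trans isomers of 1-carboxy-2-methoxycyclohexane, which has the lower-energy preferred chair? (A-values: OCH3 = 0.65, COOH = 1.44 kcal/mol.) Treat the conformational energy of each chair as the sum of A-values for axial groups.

trans

At 1,2 positions (parity opposite): cis → (a,e or e,a); trans → (e,e or a,a).
Best chair for cis: E = 0.65 kcal/mol; best chair for trans: E = 0.00 kcal/mol.
The trans isomer is lower by 0.65 kcal/mol.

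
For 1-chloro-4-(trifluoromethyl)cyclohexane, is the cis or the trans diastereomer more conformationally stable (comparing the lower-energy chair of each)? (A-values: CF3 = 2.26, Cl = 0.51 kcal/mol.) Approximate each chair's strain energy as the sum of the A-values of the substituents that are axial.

At 1,4 positions (parity opposite): cis → (a,e or e,a); trans → (e,e or a,a).
Best chair for cis: E = 0.51 kcal/mol; best chair for trans: E = 0.00 kcal/mol.
The trans isomer is lower by 0.51 kcal/mol.

trans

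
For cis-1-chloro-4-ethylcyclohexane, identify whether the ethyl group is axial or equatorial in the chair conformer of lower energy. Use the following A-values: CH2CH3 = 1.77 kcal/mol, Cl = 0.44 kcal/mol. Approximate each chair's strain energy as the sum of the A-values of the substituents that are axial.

equatorial

C1 and C4 have opposite parity, so for the cis isomer the two substituents are one axial and one equatorial in each chair.
Chair I (ethyl axial, chloro equatorial): E = 1.77 kcal/mol.
Chair II (ethyl equatorial, chloro axial): E = 0.44 kcal/mol.
Chair II is the more stable (lower-energy) conformer, and in that chair the ethyl group is equatorial.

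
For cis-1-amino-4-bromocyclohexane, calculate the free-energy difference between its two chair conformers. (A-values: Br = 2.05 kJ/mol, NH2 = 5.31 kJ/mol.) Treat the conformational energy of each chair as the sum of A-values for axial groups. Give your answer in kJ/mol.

3.26 kJ/mol

C1 and C4 have opposite parity, so for the cis isomer the two substituents are one axial and one equatorial in each chair.
Chair I (bromo axial, amino equatorial): E = 2.05 kJ/mol.
Chair II (bromo equatorial, amino axial): E = 5.31 kJ/mol.
ΔE = 5.31 − 2.05 = 3.26 kJ/mol; chair I is more stable.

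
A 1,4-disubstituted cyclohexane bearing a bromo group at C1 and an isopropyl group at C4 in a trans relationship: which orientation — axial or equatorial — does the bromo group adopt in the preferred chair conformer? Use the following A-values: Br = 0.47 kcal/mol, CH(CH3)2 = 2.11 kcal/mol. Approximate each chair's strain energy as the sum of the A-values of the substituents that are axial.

C1 and C4 have opposite parity, so for the trans isomer the two substituents are e,e in one chair and a,a in the other.
Chair I (bromo axial, isopropyl axial): E = 2.58 kcal/mol.
Chair II (bromo equatorial, isopropyl equatorial): E = 0.00 kcal/mol.
Chair II is the more stable (lower-energy) conformer, and in that chair the bromo group is equatorial.

equatorial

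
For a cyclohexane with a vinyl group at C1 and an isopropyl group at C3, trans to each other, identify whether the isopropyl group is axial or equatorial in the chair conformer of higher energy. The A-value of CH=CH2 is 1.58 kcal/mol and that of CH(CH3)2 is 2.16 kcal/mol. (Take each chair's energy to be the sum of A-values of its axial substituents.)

C1 and C3 have the same parity, so for the trans isomer the two substituents are one axial and one equatorial in each chair.
Chair I (vinyl axial, isopropyl equatorial): E = 1.58 kcal/mol.
Chair II (vinyl equatorial, isopropyl axial): E = 2.16 kcal/mol.
Chair II is the less stable (higher-energy) conformer, and in that chair the isopropyl group is axial.

axial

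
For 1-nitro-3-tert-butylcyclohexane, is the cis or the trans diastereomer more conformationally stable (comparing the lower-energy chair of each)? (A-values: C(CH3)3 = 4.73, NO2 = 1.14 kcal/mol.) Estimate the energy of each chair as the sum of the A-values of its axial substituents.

cis

At 1,3 positions (parity same): cis → (e,e or a,a); trans → (a,e or e,a).
Best chair for cis: E = 0.00 kcal/mol; best chair for trans: E = 1.14 kcal/mol.
The cis isomer is lower by 1.14 kcal/mol.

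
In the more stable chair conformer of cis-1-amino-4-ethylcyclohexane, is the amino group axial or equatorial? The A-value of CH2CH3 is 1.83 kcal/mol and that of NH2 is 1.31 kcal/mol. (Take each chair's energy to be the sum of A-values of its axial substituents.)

C1 and C4 have opposite parity, so for the cis isomer the two substituents are one axial and one equatorial in each chair.
Chair I (ethyl axial, amino equatorial): E = 1.83 kcal/mol.
Chair II (ethyl equatorial, amino axial): E = 1.31 kcal/mol.
Chair II is the more stable (lower-energy) conformer, and in that chair the amino group is axial.

axial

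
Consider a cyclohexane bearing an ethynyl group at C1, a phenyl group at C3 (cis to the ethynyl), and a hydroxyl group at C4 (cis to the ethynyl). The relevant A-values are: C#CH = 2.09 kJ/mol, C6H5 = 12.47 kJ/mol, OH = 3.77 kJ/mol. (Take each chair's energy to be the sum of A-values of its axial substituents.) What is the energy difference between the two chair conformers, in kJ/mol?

Chair I (ethynyl axial, phenyl axial, hydroxyl equatorial): E = 14.56 kJ/mol.
Chair II (ethynyl equatorial, phenyl equatorial, hydroxyl axial): E = 3.77 kJ/mol.
ΔE = 14.56 − 3.77 = 10.79 kJ/mol; chair II is more stable.

10.79 kJ/mol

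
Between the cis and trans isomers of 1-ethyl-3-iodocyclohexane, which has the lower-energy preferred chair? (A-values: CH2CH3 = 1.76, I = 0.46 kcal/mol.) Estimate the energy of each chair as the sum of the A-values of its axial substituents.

cis

At 1,3 positions (parity same): cis → (e,e or a,a); trans → (a,e or e,a).
Best chair for cis: E = 0.00 kcal/mol; best chair for trans: E = 0.46 kcal/mol.
The cis isomer is lower by 0.46 kcal/mol.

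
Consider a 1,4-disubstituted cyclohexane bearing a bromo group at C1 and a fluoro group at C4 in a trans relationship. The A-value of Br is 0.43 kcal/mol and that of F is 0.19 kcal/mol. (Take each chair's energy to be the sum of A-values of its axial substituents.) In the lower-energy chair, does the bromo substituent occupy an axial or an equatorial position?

C1 and C4 have opposite parity, so for the trans isomer the two substituents are e,e in one chair and a,a in the other.
Chair I (bromo axial, fluoro axial): E = 0.62 kcal/mol.
Chair II (bromo equatorial, fluoro equatorial): E = 0.00 kcal/mol.
Chair II is the more stable (lower-energy) conformer, and in that chair the bromo group is equatorial.

equatorial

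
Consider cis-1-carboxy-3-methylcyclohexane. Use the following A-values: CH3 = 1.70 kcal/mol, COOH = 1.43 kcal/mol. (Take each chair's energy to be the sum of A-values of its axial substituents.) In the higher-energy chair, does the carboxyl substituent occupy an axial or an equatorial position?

axial

C1 and C3 have the same parity, so for the cis isomer the two substituents are e,e in one chair and a,a in the other.
Chair I (methyl axial, carboxyl axial): E = 3.13 kcal/mol.
Chair II (methyl equatorial, carboxyl equatorial): E = 0.00 kcal/mol.
Chair I is the less stable (higher-energy) conformer, and in that chair the carboxyl group is axial.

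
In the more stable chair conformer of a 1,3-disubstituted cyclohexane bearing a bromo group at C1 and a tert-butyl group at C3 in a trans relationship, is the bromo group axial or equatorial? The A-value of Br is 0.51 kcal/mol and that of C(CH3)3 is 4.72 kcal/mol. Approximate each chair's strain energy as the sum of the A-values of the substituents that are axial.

C1 and C3 have the same parity, so for the trans isomer the two substituents are one axial and one equatorial in each chair.
Chair I (bromo axial, tert-butyl equatorial): E = 0.51 kcal/mol.
Chair II (bromo equatorial, tert-butyl axial): E = 4.72 kcal/mol.
Chair I is the more stable (lower-energy) conformer, and in that chair the bromo group is axial.

axial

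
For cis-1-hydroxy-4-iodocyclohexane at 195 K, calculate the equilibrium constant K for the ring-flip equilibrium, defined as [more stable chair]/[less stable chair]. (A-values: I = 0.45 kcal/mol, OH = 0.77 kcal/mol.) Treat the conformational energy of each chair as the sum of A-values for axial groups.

K ≈ 2.28

C1 and C4 have opposite parity, so for the cis isomer the two substituents are one axial and one equatorial in each chair.
Chair I (iodo axial, hydroxyl equatorial): E = 0.45 kcal/mol; chair II (iodo equatorial, hydroxyl axial): E = 0.77 kcal/mol.
ΔG = 0.32 kcal/mol between the two chairs.
K = exp(ΔG/RT) with R = 1.987×10⁻³ kcal mol⁻¹ K⁻¹ and T = 195 K gives K ≈ 2.28.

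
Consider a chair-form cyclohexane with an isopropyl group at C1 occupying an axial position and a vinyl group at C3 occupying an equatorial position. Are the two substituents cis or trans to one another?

C1 and C3 have the same parity, so their axial bonds point in the same direction.
With same-parity carbons, two substituents on the same face are both axial or both equatorial; opposite faces give one of each.
Here the groups are axial/equatorial → opposite face → trans.

trans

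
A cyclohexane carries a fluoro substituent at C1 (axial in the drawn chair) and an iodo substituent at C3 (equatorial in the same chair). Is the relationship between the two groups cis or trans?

trans

C1 and C3 have the same parity, so their axial bonds point in the same direction.
With same-parity carbons, two substituents on the same face are both axial or both equatorial; opposite faces give one of each.
Here the groups are axial/equatorial → opposite face → trans.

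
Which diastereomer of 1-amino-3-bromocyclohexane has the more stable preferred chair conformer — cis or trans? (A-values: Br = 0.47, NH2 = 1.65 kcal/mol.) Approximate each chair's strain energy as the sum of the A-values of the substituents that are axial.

At 1,3 positions (parity same): cis → (e,e or a,a); trans → (a,e or e,a).
Best chair for cis: E = 0.00 kcal/mol; best chair for trans: E = 0.47 kcal/mol.
The cis isomer is lower by 0.47 kcal/mol.

cis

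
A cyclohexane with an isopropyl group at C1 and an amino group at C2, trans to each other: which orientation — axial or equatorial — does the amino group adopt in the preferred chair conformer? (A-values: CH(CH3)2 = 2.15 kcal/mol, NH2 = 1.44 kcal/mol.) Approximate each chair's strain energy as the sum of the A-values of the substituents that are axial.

equatorial

C1 and C2 have opposite parity, so for the trans isomer the two substituents are e,e in one chair and a,a in the other.
Chair I (isopropyl axial, amino axial): E = 3.59 kcal/mol.
Chair II (isopropyl equatorial, amino equatorial): E = 0.00 kcal/mol.
Chair II is the more stable (lower-energy) conformer, and in that chair the amino group is equatorial.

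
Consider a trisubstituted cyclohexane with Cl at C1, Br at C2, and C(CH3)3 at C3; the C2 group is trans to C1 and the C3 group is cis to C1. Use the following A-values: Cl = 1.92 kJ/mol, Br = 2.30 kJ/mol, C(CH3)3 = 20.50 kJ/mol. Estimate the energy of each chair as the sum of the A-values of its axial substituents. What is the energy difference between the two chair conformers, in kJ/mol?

24.72 kJ/mol

Chair I (chloro axial, bromo axial, tert-butyl axial): E = 24.72 kJ/mol.
Chair II (chloro equatorial, bromo equatorial, tert-butyl equatorial): E = 0.00 kJ/mol.
ΔE = 24.72 − 0.00 = 24.72 kJ/mol; chair II is more stable.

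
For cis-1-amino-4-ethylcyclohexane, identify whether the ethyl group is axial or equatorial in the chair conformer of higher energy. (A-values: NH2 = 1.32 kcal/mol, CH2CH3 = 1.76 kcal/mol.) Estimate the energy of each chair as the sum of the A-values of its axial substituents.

C1 and C4 have opposite parity, so for the cis isomer the two substituents are one axial and one equatorial in each chair.
Chair I (amino axial, ethyl equatorial): E = 1.32 kcal/mol.
Chair II (amino equatorial, ethyl axial): E = 1.76 kcal/mol.
Chair II is the less stable (higher-energy) conformer, and in that chair the ethyl group is axial.

axial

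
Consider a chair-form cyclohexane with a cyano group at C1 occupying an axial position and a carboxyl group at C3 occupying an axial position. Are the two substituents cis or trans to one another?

C1 and C3 have the same parity, so their axial bonds point in the same direction.
With same-parity carbons, two substituents on the same face are both axial or both equatorial; opposite faces give one of each.
Here the groups are axial/axial → same face → cis.

cis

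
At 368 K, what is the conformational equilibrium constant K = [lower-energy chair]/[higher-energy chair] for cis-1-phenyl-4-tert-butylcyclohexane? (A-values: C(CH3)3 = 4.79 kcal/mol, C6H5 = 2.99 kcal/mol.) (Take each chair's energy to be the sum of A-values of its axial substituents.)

K ≈ 11.7

C1 and C4 have opposite parity, so for the cis isomer the two substituents are one axial and one equatorial in each chair.
Chair I (tert-butyl axial, phenyl equatorial): E = 4.79 kcal/mol; chair II (tert-butyl equatorial, phenyl axial): E = 2.99 kcal/mol.
ΔG = 1.80 kcal/mol between the two chairs.
K = exp(ΔG/RT) with R = 1.987×10⁻³ kcal mol⁻¹ K⁻¹ and T = 368 K gives K ≈ 11.7.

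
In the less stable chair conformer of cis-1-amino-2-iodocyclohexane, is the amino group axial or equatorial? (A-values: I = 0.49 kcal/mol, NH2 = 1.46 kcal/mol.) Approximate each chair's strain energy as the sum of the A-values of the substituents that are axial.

axial

C1 and C2 have opposite parity, so for the cis isomer the two substituents are one axial and one equatorial in each chair.
Chair I (iodo axial, amino equatorial): E = 0.49 kcal/mol.
Chair II (iodo equatorial, amino axial): E = 1.46 kcal/mol.
Chair II is the less stable (higher-energy) conformer, and in that chair the amino group is axial.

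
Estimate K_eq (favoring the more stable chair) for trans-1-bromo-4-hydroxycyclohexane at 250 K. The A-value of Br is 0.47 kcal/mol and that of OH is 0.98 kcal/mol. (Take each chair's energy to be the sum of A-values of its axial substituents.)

K ≈ 18.5

C1 and C4 have opposite parity, so for the trans isomer the two substituents are e,e in one chair and a,a in the other.
Chair I (bromo axial, hydroxyl axial): E = 1.45 kcal/mol; chair II (bromo equatorial, hydroxyl equatorial): E = 0.00 kcal/mol.
ΔG = 1.45 kcal/mol between the two chairs.
K = exp(ΔG/RT) with R = 1.987×10⁻³ kcal mol⁻¹ K⁻¹ and T = 250 K gives K ≈ 18.5.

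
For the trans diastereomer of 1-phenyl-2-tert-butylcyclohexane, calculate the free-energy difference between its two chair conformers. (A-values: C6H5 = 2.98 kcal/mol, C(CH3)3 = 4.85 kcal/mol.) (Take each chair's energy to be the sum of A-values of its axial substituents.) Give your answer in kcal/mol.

C1 and C2 have opposite parity, so for the trans isomer the two substituents are e,e in one chair and a,a in the other.
Chair I (phenyl axial, tert-butyl axial): E = 7.83 kcal/mol.
Chair II (phenyl equatorial, tert-butyl equatorial): E = 0.00 kcal/mol.
ΔE = 7.83 − 0.00 = 7.83 kcal/mol; chair II is more stable.

7.83 kcal/mol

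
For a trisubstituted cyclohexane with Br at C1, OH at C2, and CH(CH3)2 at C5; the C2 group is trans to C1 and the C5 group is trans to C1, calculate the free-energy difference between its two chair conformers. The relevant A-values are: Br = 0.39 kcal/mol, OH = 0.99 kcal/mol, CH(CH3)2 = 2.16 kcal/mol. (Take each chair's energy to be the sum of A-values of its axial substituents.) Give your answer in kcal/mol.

0.78 kcal/mol

Chair I (bromo axial, hydroxyl axial, isopropyl equatorial): E = 1.38 kcal/mol.
Chair II (bromo equatorial, hydroxyl equatorial, isopropyl axial): E = 2.16 kcal/mol.
ΔE = 2.16 − 1.38 = 0.78 kcal/mol; chair I is more stable.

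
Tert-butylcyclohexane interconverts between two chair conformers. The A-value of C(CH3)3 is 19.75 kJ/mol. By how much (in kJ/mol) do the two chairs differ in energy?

A monosubstituted cyclohexane has one chair with the tert-butyl group axial (E = A = 19.75 kJ/mol) and one with it equatorial (E = 0).
ΔE = 19.75 − 0 = 19.75 kJ/mol.

19.75 kJ/mol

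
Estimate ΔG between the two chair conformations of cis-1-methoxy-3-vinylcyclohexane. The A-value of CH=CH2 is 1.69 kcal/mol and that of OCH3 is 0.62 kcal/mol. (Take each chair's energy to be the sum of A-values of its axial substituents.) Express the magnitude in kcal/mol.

C1 and C3 have the same parity, so for the cis isomer the two substituents are e,e in one chair and a,a in the other.
Chair I (vinyl axial, methoxy axial): E = 2.31 kcal/mol.
Chair II (vinyl equatorial, methoxy equatorial): E = 0.00 kcal/mol.
ΔE = 2.31 − 0.00 = 2.31 kcal/mol; chair II is more stable.

2.31 kcal/mol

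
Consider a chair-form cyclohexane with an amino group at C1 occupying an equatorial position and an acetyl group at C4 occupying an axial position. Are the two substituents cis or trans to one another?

C1 and C4 have opposite parity, so their axial bonds point in opposite directions.
With opposite-parity carbons, two substituents on the same face are one axial and one equatorial; opposite faces give both axial or both equatorial.
Here the groups are equatorial/axial → same face → cis.

cis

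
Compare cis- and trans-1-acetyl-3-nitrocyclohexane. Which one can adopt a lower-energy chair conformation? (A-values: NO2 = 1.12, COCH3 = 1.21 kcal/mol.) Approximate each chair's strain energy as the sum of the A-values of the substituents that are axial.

At 1,3 positions (parity same): cis → (e,e or a,a); trans → (a,e or e,a).
Best chair for cis: E = 0.00 kcal/mol; best chair for trans: E = 1.12 kcal/mol.
The cis isomer is lower by 1.12 kcal/mol.

cis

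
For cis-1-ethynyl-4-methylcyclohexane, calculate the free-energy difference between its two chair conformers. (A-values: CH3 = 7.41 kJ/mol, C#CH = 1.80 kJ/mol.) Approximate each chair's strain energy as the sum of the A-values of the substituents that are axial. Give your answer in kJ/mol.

5.61 kJ/mol

C1 and C4 have opposite parity, so for the cis isomer the two substituents are one axial and one equatorial in each chair.
Chair I (methyl axial, ethynyl equatorial): E = 7.41 kJ/mol.
Chair II (methyl equatorial, ethynyl axial): E = 1.80 kJ/mol.
ΔE = 7.41 − 1.80 = 5.61 kJ/mol; chair II is more stable.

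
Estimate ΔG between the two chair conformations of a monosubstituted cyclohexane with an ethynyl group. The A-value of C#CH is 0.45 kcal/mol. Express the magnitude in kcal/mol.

A monosubstituted cyclohexane has one chair with the ethynyl group axial (E = A = 0.45 kcal/mol) and one with it equatorial (E = 0).
ΔE = 0.45 − 0 = 0.45 kcal/mol.

0.45 kcal/mol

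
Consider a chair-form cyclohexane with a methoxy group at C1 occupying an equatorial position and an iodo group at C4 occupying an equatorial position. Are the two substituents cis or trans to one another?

C1 and C4 have opposite parity, so their axial bonds point in opposite directions.
With opposite-parity carbons, two substituents on the same face are one axial and one equatorial; opposite faces give both axial or both equatorial.
Here the groups are equatorial/equatorial → opposite face → trans.

trans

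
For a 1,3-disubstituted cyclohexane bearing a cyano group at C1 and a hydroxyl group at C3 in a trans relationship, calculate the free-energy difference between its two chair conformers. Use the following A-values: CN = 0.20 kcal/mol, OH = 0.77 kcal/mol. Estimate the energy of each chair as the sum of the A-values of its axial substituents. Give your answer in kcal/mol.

C1 and C3 have the same parity, so for the trans isomer the two substituents are one axial and one equatorial in each chair.
Chair I (cyano axial, hydroxyl equatorial): E = 0.20 kcal/mol.
Chair II (cyano equatorial, hydroxyl axial): E = 0.77 kcal/mol.
ΔE = 0.77 − 0.20 = 0.57 kcal/mol; chair I is more stable.

0.57 kcal/mol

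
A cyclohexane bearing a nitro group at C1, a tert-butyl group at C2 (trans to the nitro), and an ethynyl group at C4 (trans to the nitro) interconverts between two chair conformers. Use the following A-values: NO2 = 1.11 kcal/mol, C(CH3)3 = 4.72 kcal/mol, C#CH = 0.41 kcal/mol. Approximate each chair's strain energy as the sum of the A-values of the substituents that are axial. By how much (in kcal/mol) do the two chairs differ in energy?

Chair I (nitro axial, tert-butyl axial, ethynyl axial): E = 6.24 kcal/mol.
Chair II (nitro equatorial, tert-butyl equatorial, ethynyl equatorial): E = 0.00 kcal/mol.
ΔE = 6.24 − 0.00 = 6.24 kcal/mol; chair II is more stable.

6.24 kcal/mol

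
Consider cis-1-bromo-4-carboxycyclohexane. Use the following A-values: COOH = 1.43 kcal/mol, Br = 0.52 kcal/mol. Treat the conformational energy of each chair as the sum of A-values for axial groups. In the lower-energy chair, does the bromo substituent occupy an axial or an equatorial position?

axial

C1 and C4 have opposite parity, so for the cis isomer the two substituents are one axial and one equatorial in each chair.
Chair I (carboxyl axial, bromo equatorial): E = 1.43 kcal/mol.
Chair II (carboxyl equatorial, bromo axial): E = 0.52 kcal/mol.
Chair II is the more stable (lower-energy) conformer, and in that chair the bromo group is axial.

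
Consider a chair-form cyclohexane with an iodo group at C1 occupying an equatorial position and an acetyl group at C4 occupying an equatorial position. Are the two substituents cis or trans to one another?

trans

C1 and C4 have opposite parity, so their axial bonds point in opposite directions.
With opposite-parity carbons, two substituents on the same face are one axial and one equatorial; opposite faces give both axial or both equatorial.
Here the groups are equatorial/equatorial → opposite face → trans.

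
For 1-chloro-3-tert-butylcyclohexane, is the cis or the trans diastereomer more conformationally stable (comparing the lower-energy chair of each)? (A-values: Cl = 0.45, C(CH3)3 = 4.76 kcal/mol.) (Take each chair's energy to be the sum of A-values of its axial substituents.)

cis

At 1,3 positions (parity same): cis → (e,e or a,a); trans → (a,e or e,a).
Best chair for cis: E = 0.00 kcal/mol; best chair for trans: E = 0.45 kcal/mol.
The cis isomer is lower by 0.45 kcal/mol.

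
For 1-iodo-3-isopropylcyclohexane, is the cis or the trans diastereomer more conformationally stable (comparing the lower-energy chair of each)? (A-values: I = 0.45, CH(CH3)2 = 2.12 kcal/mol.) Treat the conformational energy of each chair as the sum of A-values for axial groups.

cis

At 1,3 positions (parity same): cis → (e,e or a,a); trans → (a,e or e,a).
Best chair for cis: E = 0.00 kcal/mol; best chair for trans: E = 0.45 kcal/mol.
The cis isomer is lower by 0.45 kcal/mol.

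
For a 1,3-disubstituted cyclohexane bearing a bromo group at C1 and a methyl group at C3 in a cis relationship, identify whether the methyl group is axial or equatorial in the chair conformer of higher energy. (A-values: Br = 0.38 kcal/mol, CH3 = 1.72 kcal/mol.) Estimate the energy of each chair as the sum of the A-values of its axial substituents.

axial

C1 and C3 have the same parity, so for the cis isomer the two substituents are e,e in one chair and a,a in the other.
Chair I (bromo axial, methyl axial): E = 2.10 kcal/mol.
Chair II (bromo equatorial, methyl equatorial): E = 0.00 kcal/mol.
Chair I is the less stable (higher-energy) conformer, and in that chair the methyl group is axial.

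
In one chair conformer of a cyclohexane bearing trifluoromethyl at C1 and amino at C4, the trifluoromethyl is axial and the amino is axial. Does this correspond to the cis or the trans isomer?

trans

C1 and C4 have opposite parity, so their axial bonds point in opposite directions.
With opposite-parity carbons, two substituents on the same face are one axial and one equatorial; opposite faces give both axial or both equatorial.
Here the groups are axial/axial → opposite face → trans.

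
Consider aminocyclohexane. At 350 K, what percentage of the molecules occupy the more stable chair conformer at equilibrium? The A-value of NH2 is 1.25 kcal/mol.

One chair has the amino group axial (E = 1.25 kcal/mol) and the other has it equatorial (E = 0).
ΔG = 1.25 kcal/mol between the two chairs.
K = exp(ΔG/RT) with R = 1.987×10⁻³ kcal mol⁻¹ K⁻¹ and T = 350 K gives K ≈ 6.03.
Fraction in the lower-energy chair = K/(K+1) = 85.8%.

85.8%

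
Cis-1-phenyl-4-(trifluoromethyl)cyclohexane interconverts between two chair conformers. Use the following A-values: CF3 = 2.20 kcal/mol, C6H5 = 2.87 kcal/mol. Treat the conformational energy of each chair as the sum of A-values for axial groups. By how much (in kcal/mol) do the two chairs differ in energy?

C1 and C4 have opposite parity, so for the cis isomer the two substituents are one axial and one equatorial in each chair.
Chair I (trifluoromethyl axial, phenyl equatorial): E = 2.20 kcal/mol.
Chair II (trifluoromethyl equatorial, phenyl axial): E = 2.87 kcal/mol.
ΔE = 2.87 − 2.20 = 0.67 kcal/mol; chair I is more stable.

0.67 kcal/mol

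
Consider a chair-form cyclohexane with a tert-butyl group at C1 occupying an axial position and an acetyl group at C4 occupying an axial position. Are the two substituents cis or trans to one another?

trans

C1 and C4 have opposite parity, so their axial bonds point in opposite directions.
With opposite-parity carbons, two substituents on the same face are one axial and one equatorial; opposite faces give both axial or both equatorial.
Here the groups are axial/axial → opposite face → trans.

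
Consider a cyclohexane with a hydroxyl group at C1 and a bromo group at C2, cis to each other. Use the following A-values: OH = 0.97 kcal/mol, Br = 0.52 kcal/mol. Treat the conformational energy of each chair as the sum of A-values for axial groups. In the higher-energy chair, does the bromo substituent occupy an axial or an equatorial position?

equatorial

C1 and C2 have opposite parity, so for the cis isomer the two substituents are one axial and one equatorial in each chair.
Chair I (hydroxyl axial, bromo equatorial): E = 0.97 kcal/mol.
Chair II (hydroxyl equatorial, bromo axial): E = 0.52 kcal/mol.
Chair I is the less stable (higher-energy) conformer, and in that chair the bromo group is equatorial.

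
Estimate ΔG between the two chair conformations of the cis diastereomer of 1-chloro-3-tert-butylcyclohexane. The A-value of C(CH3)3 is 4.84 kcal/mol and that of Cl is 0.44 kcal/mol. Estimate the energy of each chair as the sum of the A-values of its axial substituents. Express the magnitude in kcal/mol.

5.28 kcal/mol

C1 and C3 have the same parity, so for the cis isomer the two substituents are e,e in one chair and a,a in the other.
Chair I (tert-butyl axial, chloro axial): E = 5.28 kcal/mol.
Chair II (tert-butyl equatorial, chloro equatorial): E = 0.00 kcal/mol.
ΔE = 5.28 − 0.00 = 5.28 kcal/mol; chair II is more stable.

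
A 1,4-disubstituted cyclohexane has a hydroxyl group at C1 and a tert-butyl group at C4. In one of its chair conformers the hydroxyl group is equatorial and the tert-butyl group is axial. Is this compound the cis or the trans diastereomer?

cis

C1 and C4 have opposite parity, so their axial bonds point in opposite directions.
With opposite-parity carbons, two substituents on the same face are one axial and one equatorial; opposite faces give both axial or both equatorial.
Here the groups are equatorial/axial → same face → cis.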